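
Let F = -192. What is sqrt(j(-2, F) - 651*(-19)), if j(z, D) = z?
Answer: sqrt(12367) ≈ 111.21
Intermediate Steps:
sqrt(j(-2, F) - 651*(-19)) = sqrt(-2 - 651*(-19)) = sqrt(-2 + 12369) = sqrt(12367)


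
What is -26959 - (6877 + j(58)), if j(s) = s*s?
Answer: -37200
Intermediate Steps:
j(s) = s²
-26959 - (6877 + j(58)) = -26959 - (6877 + 58²) = -26959 - (6877 + 3364) = -26959 - 1*10241 = -26959 - 10241 = -37200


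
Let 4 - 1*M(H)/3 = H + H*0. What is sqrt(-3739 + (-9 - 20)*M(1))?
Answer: 20*I*sqrt(10) ≈ 63.246*I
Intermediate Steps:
M(H) = 12 - 3*H (M(H) = 12 - 3*(H + H*0) = 12 - 3*(H + 0) = 12 - 3*H)
sqrt(-3739 + (-9 - 20)*M(1)) = sqrt(-3739 + (-9 - 20)*(12 - 3*1)) = sqrt(-3739 - 29*(12 - 3)) = sqrt(-3739 - 29*9) = sqrt(-3739 - 261) = sqrt(-4000) = 20*I*sqrt(10)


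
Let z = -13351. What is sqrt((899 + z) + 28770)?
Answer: sqrt(16318) ≈ 127.74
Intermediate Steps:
sqrt((899 + z) + 28770) = sqrt((899 - 13351) + 28770) = sqrt(-12452 + 28770) = sqrt(16318)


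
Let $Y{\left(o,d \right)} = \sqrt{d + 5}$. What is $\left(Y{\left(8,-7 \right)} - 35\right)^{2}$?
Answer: $\left(35 - i \sqrt{2}\right)^{2} \approx 1223.0 - 98.995 i$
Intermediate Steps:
$Y{\left(o,d \right)} = \sqrt{5 + d}$
$\left(Y{\left(8,-7 \right)} - 35\right)^{2} = \left(\sqrt{5 - 7} - 35\right)^{2} = \left(\sqrt{-2} - 35\right)^{2} = \left(i \sqrt{2} - 35\right)^{2} = \left(-35 + i \sqrt{2}\right)^{2}$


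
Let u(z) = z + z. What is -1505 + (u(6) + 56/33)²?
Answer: -1434641/1089 ≈ -1317.4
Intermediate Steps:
u(z) = 2*z
-1505 + (u(6) + 56/33)² = -1505 + (2*6 + 56/33)² = -1505 + (12 + 56*(1/33))² = -1505 + (12 + 56/33)² = -1505 + (452/33)² = -1505 + 204304/1089 = -1434641/1089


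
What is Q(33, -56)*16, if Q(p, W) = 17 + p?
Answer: 800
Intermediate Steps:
Q(33, -56)*16 = (17 + 33)*16 = 50*16 = 800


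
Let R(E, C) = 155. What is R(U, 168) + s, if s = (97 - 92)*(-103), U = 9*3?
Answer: -360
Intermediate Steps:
U = 27
s = -515 (s = 5*(-103) = -515)
R(U, 168) + s = 155 - 515 = -360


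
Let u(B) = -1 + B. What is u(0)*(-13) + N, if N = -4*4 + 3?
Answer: 0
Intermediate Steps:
N = -13 (N = -16 + 3 = -13)
u(0)*(-13) + N = (-1 + 0)*(-13) - 13 = -1*(-13) - 13 = 13 - 13 = 0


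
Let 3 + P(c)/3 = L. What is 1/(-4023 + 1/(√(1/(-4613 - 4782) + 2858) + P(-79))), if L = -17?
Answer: -28045262793/112828359990734 + √252264290055/112828359990734 ≈ -0.00024856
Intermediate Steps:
P(c) = -60 (P(c) = -9 + 3*(-17) = -9 - 51 = -60)
1/(-4023 + 1/(√(1/(-4613 - 4782) + 2858) + P(-79))) = 1/(-4023 + 1/(√(1/(-4613 - 4782) + 2858) - 60)) = 1/(-4023 + 1/(√(1/(-9395) + 2858) - 60)) = 1/(-4023 + 1/(√(-1/9395 + 2858) - 60)) = 1/(-4023 + 1/(√(26850909/9395) - 60)) = 1/(-4023 + 1/(√252264290055/9395 - 60)) = 1/(-4023 + 1/(-60 + √252264290055/9395))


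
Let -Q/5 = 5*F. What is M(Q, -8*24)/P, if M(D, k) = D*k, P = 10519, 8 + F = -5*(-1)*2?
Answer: 9600/10519 ≈ 0.91263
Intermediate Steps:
F = 2 (F = -8 - 5*(-1)*2 = -8 + 5*2 = -8 + 10 = 2)
Q = -50 (Q = -25*2 = -5*10 = -50)
M(Q, -8*24)/P = -(-400)*24/10519 = -50*(-192)*(1/10519) = 9600*(1/10519) = 9600/10519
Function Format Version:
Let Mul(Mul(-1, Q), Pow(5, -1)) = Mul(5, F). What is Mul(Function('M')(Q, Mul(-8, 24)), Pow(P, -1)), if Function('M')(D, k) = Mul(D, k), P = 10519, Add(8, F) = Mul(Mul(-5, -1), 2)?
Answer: Rational(9600, 10519) ≈ 0.91263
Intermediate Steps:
F = 2 (F = Add(-8, Mul(Mul(-5, -1), 2)) = Add(-8, Mul(5, 2)) = Add(-8, 10) = 2)
Q = -50 (Q = Mul(-5, Mul(5, 2)) = Mul(-5, 10) = -50)
Mul(Function('M')(Q, Mul(-8, 24)), Pow(P, -1)) = Mul(Mul(-50, Mul(-8, 24)), Pow(10519, -1)) = Mul(Mul(-50, -192), Rational(1, 10519)) = Mul(9600, Rational(1, 10519)) = Rational(9600, 10519)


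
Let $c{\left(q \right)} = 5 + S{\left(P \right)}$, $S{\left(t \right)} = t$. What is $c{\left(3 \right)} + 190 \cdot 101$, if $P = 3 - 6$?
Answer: $19192$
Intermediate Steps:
$P = -3$ ($P = 3 - 6 = -3$)
$c{\left(q \right)} = 2$ ($c{\left(q \right)} = 5 - 3 = 2$)
$c{\left(3 \right)} + 190 \cdot 101 = 2 + 190 \cdot 101 = 2 + 19190 = 19192$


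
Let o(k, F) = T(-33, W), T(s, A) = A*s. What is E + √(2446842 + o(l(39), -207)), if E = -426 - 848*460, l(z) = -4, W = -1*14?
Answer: -390506 + 2*√611826 ≈ -3.8894e+5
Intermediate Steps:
W = -14
o(k, F) = 462 (o(k, F) = -14*(-33) = 462)
E = -390506 (E = -426 - 390080 = -390506)
E + √(2446842 + o(l(39), -207)) = -390506 + √(2446842 + 462) = -390506 + √2447304 = -390506 + 2*√611826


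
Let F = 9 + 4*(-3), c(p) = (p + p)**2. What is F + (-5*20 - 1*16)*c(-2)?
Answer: -1859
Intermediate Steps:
c(p) = 4*p**2 (c(p) = (2*p)**2 = 4*p**2)
F = -3 (F = 9 - 12 = -3)
F + (-5*20 - 1*16)*c(-2) = -3 + (-5*20 - 1*16)*(4*(-2)**2) = -3 + (-100 - 16)*(4*4) = -3 - 116*16 = -3 - 1856 = -1859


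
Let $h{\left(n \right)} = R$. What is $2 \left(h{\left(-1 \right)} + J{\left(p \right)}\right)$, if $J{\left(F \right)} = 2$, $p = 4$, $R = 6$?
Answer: $16$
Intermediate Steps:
$h{\left(n \right)} = 6$
$2 \left(h{\left(-1 \right)} + J{\left(p \right)}\right) = 2 \left(6 + 2\right) = 2 \cdot 8 = 16$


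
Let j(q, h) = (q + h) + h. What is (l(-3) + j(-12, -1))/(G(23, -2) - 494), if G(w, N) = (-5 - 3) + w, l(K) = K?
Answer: 17/479 ≈ 0.035491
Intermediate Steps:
G(w, N) = -8 + w
j(q, h) = q + 2*h (j(q, h) = (h + q) + h = q + 2*h)
(l(-3) + j(-12, -1))/(G(23, -2) - 494) = (-3 + (-12 + 2*(-1)))/((-8 + 23) - 494) = (-3 + (-12 - 2))/(15 - 494) = (-3 - 14)/(-479) = -17*(-1/479) = 17/479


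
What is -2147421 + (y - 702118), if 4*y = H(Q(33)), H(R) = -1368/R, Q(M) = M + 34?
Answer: -190919455/67 ≈ -2.8495e+6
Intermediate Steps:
Q(M) = 34 + M
y = -342/67 (y = (-1368/(34 + 33))/4 = (-1368/67)/4 = (-1368*1/67)/4 = (1/4)*(-1368/67) = -342/67 ≈ -5.1045)
-2147421 + (y - 702118) = -2147421 + (-342/67 - 702118) = -2147421 - 47042248/67 = -190919455/67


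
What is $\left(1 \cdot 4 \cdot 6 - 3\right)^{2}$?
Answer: $441$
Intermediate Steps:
$\left(1 \cdot 4 \cdot 6 - 3\right)^{2} = \left(4 \cdot 6 - 3\right)^{2} = \left(24 - 3\right)^{2} = 21^{2} = 441$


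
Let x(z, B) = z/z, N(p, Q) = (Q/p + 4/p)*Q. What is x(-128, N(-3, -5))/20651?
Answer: 1/20651 ≈ 4.8424e-5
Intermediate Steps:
N(p, Q) = Q*(4/p + Q/p) (N(p, Q) = (4/p + Q/p)*Q = Q*(4/p + Q/p))
x(z, B) = 1
x(-128, N(-3, -5))/20651 = 1/20651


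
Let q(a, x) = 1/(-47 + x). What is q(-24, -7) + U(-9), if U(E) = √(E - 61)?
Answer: -1/54 + I*√70 ≈ -0.018519 + 8.3666*I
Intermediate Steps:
U(E) = √(-61 + E)
q(-24, -7) + U(-9) = 1/(-47 - 7) + √(-61 - 9) = 1/(-54) + √(-70) = -1/54 + I*√70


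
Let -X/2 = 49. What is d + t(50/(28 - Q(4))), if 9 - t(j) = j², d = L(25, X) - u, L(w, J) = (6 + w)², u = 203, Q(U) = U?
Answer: 109823/144 ≈ 762.66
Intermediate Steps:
X = -98 (X = -2*49 = -98)
d = 758 (d = (6 + 25)² - 1*203 = 31² - 203 = 961 - 203 = 758)
t(j) = 9 - j²
d + t(50/(28 - Q(4))) = 758 + (9 - (50/(28 - 1*4))²) = 758 + (9 - (50/(28 - 4))²) = 758 + (9 - (50/24)²) = 758 + (9 - (50*(1/24))²) = 758 + (9 - (25/12)²) = 758 + (9 - 1*625/144) = 758 + (9 - 625/144) = 758 + 671/144 = 109823/144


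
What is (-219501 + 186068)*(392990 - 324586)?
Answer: -2286950932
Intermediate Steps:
(-219501 + 186068)*(392990 - 324586) = -33433*68404 = -2286950932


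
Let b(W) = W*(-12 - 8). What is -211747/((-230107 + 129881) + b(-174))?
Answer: 211747/96746 ≈ 2.1887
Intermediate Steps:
b(W) = -20*W (b(W) = W*(-20) = -20*W)
-211747/((-230107 + 129881) + b(-174)) = -211747/((-230107 + 129881) - 20*(-174)) = -211747/(-100226 + 3480) = -211747/(-96746) = -211747*(-1/96746) = 211747/96746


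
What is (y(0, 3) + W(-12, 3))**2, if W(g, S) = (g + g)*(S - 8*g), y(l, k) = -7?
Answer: 5678689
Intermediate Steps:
W(g, S) = 2*g*(S - 8*g) (W(g, S) = (2*g)*(S - 8*g) = 2*g*(S - 8*g))
(y(0, 3) + W(-12, 3))**2 = (-7 + 2*(-12)*(3 - 8*(-12)))**2 = (-7 + 2*(-12)*(3 + 96))**2 = (-7 + 2*(-12)*99)**2 = (-7 - 2376)**2 = (-2383)**2 = 5678689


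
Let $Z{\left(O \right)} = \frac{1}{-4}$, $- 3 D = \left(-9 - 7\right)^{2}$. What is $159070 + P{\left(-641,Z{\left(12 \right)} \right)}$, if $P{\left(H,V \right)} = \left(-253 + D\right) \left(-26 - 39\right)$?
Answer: $\frac{543185}{3} \approx 1.8106 \cdot 10^{5}$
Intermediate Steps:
$D = - \frac{256}{3}$ ($D = - \frac{\left(-9 - 7\right)^{2}}{3} = - \frac{\left(-16\right)^{2}}{3} = \left(- \frac{1}{3}\right) 256 = - \frac{256}{3} \approx -85.333$)
$Z{\left(O \right)} = - \frac{1}{4}$
$P{\left(H,V \right)} = \frac{65975}{3}$ ($P{\left(H,V \right)} = \left(-253 - \frac{256}{3}\right) \left(-26 - 39\right) = \left(- \frac{1015}{3}\right) \left(-65\right) = \frac{65975}{3}$)
$159070 + P{\left(-641,Z{\left(12 \right)} \right)} = 159070 + \frac{65975}{3} = \frac{543185}{3}$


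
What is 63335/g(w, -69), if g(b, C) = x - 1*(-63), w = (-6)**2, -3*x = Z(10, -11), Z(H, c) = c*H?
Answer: 190005/299 ≈ 635.47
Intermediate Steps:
Z(H, c) = H*c
x = 110/3 (x = -10*(-11)/3 = -1/3*(-110) = 110/3 ≈ 36.667)
w = 36
g(b, C) = 299/3 (g(b, C) = 110/3 - 1*(-63) = 110/3 + 63 = 299/3)
63335/g(w, -69) = 63335/(299/3) = 63335*(3/299) = 190005/299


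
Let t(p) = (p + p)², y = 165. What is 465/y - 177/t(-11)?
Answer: 1187/484 ≈ 2.4525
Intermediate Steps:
t(p) = 4*p² (t(p) = (2*p)² = 4*p²)
465/y - 177/t(-11) = 465/165 - 177/(4*(-11)²) = 465*(1/165) - 177/(4*121) = 31/11 - 177/484 = 1187/484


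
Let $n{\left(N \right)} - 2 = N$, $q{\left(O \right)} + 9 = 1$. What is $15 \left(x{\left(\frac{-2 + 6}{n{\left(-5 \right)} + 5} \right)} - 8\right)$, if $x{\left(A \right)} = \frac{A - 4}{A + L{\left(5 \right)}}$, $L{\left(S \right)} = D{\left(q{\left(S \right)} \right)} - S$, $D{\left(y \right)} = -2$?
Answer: $-114$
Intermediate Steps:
$q{\left(O \right)} = -8$ ($q{\left(O \right)} = -9 + 1 = -8$)
$n{\left(N \right)} = 2 + N$
$L{\left(S \right)} = -2 - S$
$x{\left(A \right)} = \frac{-4 + A}{-7 + A}$ ($x{\left(A \right)} = \frac{A - 4}{A - 7} = \frac{-4 + A}{A - 7} = \frac{-4 + A}{-7 + A}$)
$15 \left(x{\left(\frac{-2 + 6}{n{\left(-5 \right)} + 5} \right)} - 8\right) = 15 \left(\frac{-4 + \frac{-2 + 6}{\left(2 - 5\right) + 5}}{-7 + \frac{-2 + 6}{\left(2 - 5\right) + 5}} - 8\right) = 15 \left(\frac{-4 + \frac{4}{-3 + 5}}{-7 + \frac{4}{-3 + 5}} - 8\right) = 15 \left(\frac{-4 + \frac{4}{2}}{-7 + \frac{4}{2}} - 8\right) = 15 \left(\frac{-4 + 4 \cdot \frac{1}{2}}{-7 + 4 \cdot \frac{1}{2}} - 8\right) = 15 \left(\frac{-4 + 2}{-7 + 2} - 8\right) = 15 \left(\frac{1}{-5} \left(-2\right) - 8\right) = 15 \left(\left(- \frac{1}{5}\right) \left(-2\right) - 8\right) = 15 \left(\frac{2}{5} - 8\right) = 15 \left(- \frac{38}{5}\right) = -114$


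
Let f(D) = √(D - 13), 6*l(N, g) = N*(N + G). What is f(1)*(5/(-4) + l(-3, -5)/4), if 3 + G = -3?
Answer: -I*√3/4 ≈ -0.43301*I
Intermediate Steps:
G = -6 (G = -3 - 3 = -6)
l(N, g) = N*(-6 + N)/6 (l(N, g) = (N*(N - 6))/6 = (N*(-6 + N))/6 = N*(-6 + N)/6)
f(D) = √(-13 + D)
f(1)*(5/(-4) + l(-3, -5)/4) = √(-13 + 1)*(5/(-4) + ((⅙)*(-3)*(-6 - 3))/4) = √(-12)*(5*(-¼) + ((⅙)*(-3)*(-9))*(¼)) = (2*I*√3)*(-5/4 + (9/2)*(¼)) = (2*I*√3)*(-5/4 + 9/8) = (2*I*√3)*(-⅛) = -I*√3/4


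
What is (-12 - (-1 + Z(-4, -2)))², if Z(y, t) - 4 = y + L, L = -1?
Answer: 100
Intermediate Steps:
Z(y, t) = 3 + y (Z(y, t) = 4 + (y - 1) = 4 + (-1 + y) = 3 + y)
(-12 - (-1 + Z(-4, -2)))² = (-12 - (-1 + (3 - 4)))² = (-12 - (-1 - 1))² = (-12 - 1*(-2))² = (-12 + 2)² = (-10)² = 100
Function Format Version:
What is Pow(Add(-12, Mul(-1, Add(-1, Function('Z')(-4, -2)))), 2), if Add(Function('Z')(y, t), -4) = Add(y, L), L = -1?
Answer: 100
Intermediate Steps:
Function('Z')(y, t) = Add(3, y) (Function('Z')(y, t) = Add(4, Add(y, -1)) = Add(4, Add(-1, y)) = Add(3, y))
Pow(Add(-12, Mul(-1, Add(-1, Function('Z')(-4, -2)))), 2) = Pow(Add(-12, Mul(-1, Add(-1, Add(3, -4)))), 2) = Pow(Add(-12, Mul(-1, Add(-1, -1))), 2) = Pow(Add(-12, Mul(-1, -2)), 2) = Pow(Add(-12, 2), 2) = Pow(-10, 2) = 100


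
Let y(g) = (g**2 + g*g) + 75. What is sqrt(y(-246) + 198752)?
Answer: sqrt(319859) ≈ 565.56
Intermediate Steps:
y(g) = 75 + 2*g**2 (y(g) = (g**2 + g**2) + 75 = 2*g**2 + 75 = 75 + 2*g**2)
sqrt(y(-246) + 198752) = sqrt((75 + 2*(-246)**2) + 198752) = sqrt((75 + 2*60516) + 198752) = sqrt((75 + 121032) + 198752) = sqrt(121107 + 198752) = sqrt(319859)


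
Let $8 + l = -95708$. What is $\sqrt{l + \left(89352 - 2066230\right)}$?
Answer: $i \sqrt{2072594} \approx 1439.7 i$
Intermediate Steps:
$l = -95716$ ($l = -8 - 95708 = -95716$)
$\sqrt{l + \left(89352 - 2066230\right)} = \sqrt{-95716 + \left(89352 - 2066230\right)} = \sqrt{-95716 - 1976878} = \sqrt{-2072594} = i \sqrt{2072594}$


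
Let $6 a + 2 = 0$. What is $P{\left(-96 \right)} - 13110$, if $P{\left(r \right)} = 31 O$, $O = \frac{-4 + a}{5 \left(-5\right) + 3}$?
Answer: $- \frac{864857}{66} \approx -13104.0$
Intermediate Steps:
$a = - \frac{1}{3}$ ($a = - \frac{1}{3} + \frac{1}{6} \cdot 0 = - \frac{1}{3} + 0 = - \frac{1}{3} \approx -0.33333$)
$O = \frac{13}{66}$ ($O = \frac{-4 - \frac{1}{3}}{5 \left(-5\right) + 3} = - \frac{13}{3 \left(-25 + 3\right)} = - \frac{13}{3 \left(-22\right)} = \left(- \frac{13}{3}\right) \left(- \frac{1}{22}\right) = \frac{13}{66} \approx 0.19697$)
$P{\left(r \right)} = \frac{403}{66}$ ($P{\left(r \right)} = 31 \cdot \frac{13}{66} = \frac{403}{66}$)
$P{\left(-96 \right)} - 13110 = \frac{403}{66} - 13110 = - \frac{864857}{66}$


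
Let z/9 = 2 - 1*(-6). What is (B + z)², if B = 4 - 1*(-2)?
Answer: 6084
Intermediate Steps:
B = 6 (B = 4 + 2 = 6)
z = 72 (z = 9*(2 - 1*(-6)) = 9*(2 + 6) = 9*8 = 72)
(B + z)² = (6 + 72)² = 78² = 6084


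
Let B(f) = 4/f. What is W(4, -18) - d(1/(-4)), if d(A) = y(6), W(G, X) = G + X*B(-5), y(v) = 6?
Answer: 62/5 ≈ 12.400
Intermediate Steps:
W(G, X) = G - 4*X/5 (W(G, X) = G + X*(4/(-5)) = G + X*(4*(-1/5)) = G + X*(-4/5) = G - 4*X/5)
d(A) = 6
W(4, -18) - d(1/(-4)) = (4 - 4/5*(-18)) - 1*6 = (4 + 72/5) - 6 = 92/5 - 6 = 62/5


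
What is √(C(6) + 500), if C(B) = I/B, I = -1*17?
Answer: √17898/6 ≈ 22.297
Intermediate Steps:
I = -17
C(B) = -17/B
√(C(6) + 500) = √(-17/6 + 500) = √(2983/6) = √17898/6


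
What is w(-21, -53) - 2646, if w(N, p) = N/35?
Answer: -13233/5 ≈ -2646.6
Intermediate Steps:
w(N, p) = N/35 (w(N, p) = N*(1/35) = N/35)
w(-21, -53) - 2646 = (1/35)*(-21) - 2646 = -⅗ - 2646 = -13233/5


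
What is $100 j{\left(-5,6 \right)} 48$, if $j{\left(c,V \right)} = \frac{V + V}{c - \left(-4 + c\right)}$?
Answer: $14400$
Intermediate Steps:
$j{\left(c,V \right)} = \frac{V}{2}$ ($j{\left(c,V \right)} = \frac{2 V}{4} = 2 V \frac{1}{4} = \frac{V}{2}$)
$100 j{\left(-5,6 \right)} 48 = 100 \cdot \frac{1}{2} \cdot 6 \cdot 48 = 100 \cdot 3 \cdot 48 = 300 \cdot 48 = 14400$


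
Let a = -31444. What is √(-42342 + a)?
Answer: I*√73786 ≈ 271.64*I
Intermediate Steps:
√(-42342 + a) = √(-42342 - 31444) = √(-73786) = I*√73786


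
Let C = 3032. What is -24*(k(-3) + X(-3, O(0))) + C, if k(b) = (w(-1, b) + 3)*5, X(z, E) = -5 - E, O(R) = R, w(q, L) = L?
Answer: 3152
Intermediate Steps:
k(b) = 15 + 5*b (k(b) = (b + 3)*5 = (3 + b)*5 = 15 + 5*b)
-24*(k(-3) + X(-3, O(0))) + C = -24*((15 + 5*(-3)) + (-5 - 1*0)) + 3032 = -24*((15 - 15) + (-5 + 0)) + 3032 = -24*(0 - 5) + 3032 = -24*(-5) + 3032 = 120 + 3032 = 3152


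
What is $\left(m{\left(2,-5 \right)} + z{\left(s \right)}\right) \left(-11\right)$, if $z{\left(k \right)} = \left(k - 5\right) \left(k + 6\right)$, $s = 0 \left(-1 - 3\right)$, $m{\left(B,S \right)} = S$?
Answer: $385$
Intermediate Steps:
$s = 0$ ($s = 0 \left(-4\right) = 0$)
$z{\left(k \right)} = \left(-5 + k\right) \left(6 + k\right)$
$\left(m{\left(2,-5 \right)} + z{\left(s \right)}\right) \left(-11\right) = \left(-5 + \left(-30 + 0 + 0^{2}\right)\right) \left(-11\right) = \left(-5 + \left(-30 + 0 + 0\right)\right) \left(-11\right) = \left(-5 - 30\right) \left(-11\right) = \left(-35\right) \left(-11\right) = 385$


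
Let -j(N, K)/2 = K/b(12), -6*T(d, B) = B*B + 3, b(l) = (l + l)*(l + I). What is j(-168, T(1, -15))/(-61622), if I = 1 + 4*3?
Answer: -19/9243300 ≈ -2.0555e-6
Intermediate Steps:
I = 13 (I = 1 + 12 = 13)
b(l) = 2*l*(13 + l) (b(l) = (l + l)*(l + 13) = (2*l)*(13 + l) = 2*l*(13 + l))
T(d, B) = -½ - B²/6 (T(d, B) = -(B*B + 3)/6 = -(B² + 3)/6 = -(3 + B²)/6 = -½ - B²/6)
j(N, K) = -K/300 (j(N, K) = -2*K/(2*12*(13 + 12)) = -2*K/(2*12*25) = -2*K/600 = -K/300)
j(-168, T(1, -15))/(-61622) = -(-½ - ⅙*(-15)²)/300/(-61622) = -(-½ - ⅙*225)/300*(-1/61622) = -(-½ - 75/2)/300*(-1/61622) = -1/300*(-38)*(-1/61622) = (19/150)*(-1/61622) = -19/9243300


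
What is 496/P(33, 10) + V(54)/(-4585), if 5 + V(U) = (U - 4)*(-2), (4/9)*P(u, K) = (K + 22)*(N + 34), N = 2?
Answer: 4547/21222 ≈ 0.21426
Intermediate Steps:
P(u, K) = 1782 + 81*K (P(u, K) = 9*((K + 22)*(2 + 34))/4 = 9*((22 + K)*36)/4 = 9*(792 + 36*K)/4 = 1782 + 81*K)
V(U) = 3 - 2*U (V(U) = -5 + (U - 4)*(-2) = -5 + (-4 + U)*(-2) = -5 + (8 - 2*U) = 3 - 2*U)
496/P(33, 10) + V(54)/(-4585) = 496/(1782 + 81*10) + (3 - 2*54)/(-4585) = 496/(1782 + 810) + (3 - 108)*(-1/4585) = 496/2592 - 105*(-1/4585) = 496*(1/2592) + 3/131 = 31/162 + 3/131 = 4547/21222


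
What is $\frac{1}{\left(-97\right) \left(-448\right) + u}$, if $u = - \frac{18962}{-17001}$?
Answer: $\frac{17001}{738814418} \approx 2.3011 \cdot 10^{-5}$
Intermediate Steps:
$u = \frac{18962}{17001}$ ($u = \left(-18962\right) \left(- \frac{1}{17001}\right) = \frac{18962}{17001} \approx 1.1153$)
$\frac{1}{\left(-97\right) \left(-448\right) + u} = \frac{1}{\left(-97\right) \left(-448\right) + \frac{18962}{17001}} = \frac{1}{43456 + \frac{18962}{17001}} = \frac{1}{\frac{738814418}{17001}} = \frac{17001}{738814418}$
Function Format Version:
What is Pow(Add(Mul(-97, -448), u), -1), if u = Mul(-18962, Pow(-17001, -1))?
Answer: Rational(17001, 738814418) ≈ 2.3011e-5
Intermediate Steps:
u = Rational(18962, 17001) (u = Mul(-18962, Rational(-1, 17001)) = Rational(18962, 17001) ≈ 1.1153)
Pow(Add(Mul(-97, -448), u), -1) = Pow(Add(Mul(-97, -448), Rational(18962, 17001)), -1) = Pow(Add(43456, Rational(18962, 17001)), -1) = Pow(Rational(738814418, 17001), -1) = Rational(17001, 738814418)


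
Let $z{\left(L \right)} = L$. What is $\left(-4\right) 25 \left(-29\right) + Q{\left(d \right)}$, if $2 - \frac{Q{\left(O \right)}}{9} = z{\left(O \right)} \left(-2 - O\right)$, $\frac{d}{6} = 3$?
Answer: $6158$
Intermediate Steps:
$d = 18$ ($d = 6 \cdot 3 = 18$)
$Q{\left(O \right)} = 18 - 9 O \left(-2 - O\right)$
$\left(-4\right) 25 \left(-29\right) + Q{\left(d \right)} = \left(-4\right) 25 \left(-29\right) + \left(18 + 9 \cdot 18^{2} + 18 \cdot 18\right) = \left(-100\right) \left(-29\right) + \left(18 + 9 \cdot 324 + 324\right) = 2900 + \left(18 + 2916 + 324\right) = 2900 + 3258 = 6158$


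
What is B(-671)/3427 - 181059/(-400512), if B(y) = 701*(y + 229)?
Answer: -276230313/3070592 ≈ -89.960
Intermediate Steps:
B(y) = 160529 + 701*y (B(y) = 701*(229 + y) = 160529 + 701*y)
B(-671)/3427 - 181059/(-400512) = (160529 + 701*(-671))/3427 - 181059/(-400512) = (160529 - 470371)*(1/3427) - 181059*(-1/400512) = -309842*1/3427 + 60353/133504 = -309842/3427 + 60353/133504 = -276230313/3070592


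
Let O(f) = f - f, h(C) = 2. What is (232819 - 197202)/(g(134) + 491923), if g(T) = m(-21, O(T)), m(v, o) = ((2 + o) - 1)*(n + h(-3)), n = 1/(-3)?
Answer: 106851/1475774 ≈ 0.072403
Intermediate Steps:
n = -⅓ ≈ -0.33333
O(f) = 0
m(v, o) = 5/3 + 5*o/3 (m(v, o) = ((2 + o) - 1)*(-⅓ + 2) = (1 + o)*(5/3) = 5/3 + 5*o/3)
g(T) = 5/3 (g(T) = 5/3 + (5/3)*0 = 5/3 + 0 = 5/3)
(232819 - 197202)/(g(134) + 491923) = (232819 - 197202)/(5/3 + 491923) = 35617/(1475774/3) = 35617*(3/1475774) = 106851/1475774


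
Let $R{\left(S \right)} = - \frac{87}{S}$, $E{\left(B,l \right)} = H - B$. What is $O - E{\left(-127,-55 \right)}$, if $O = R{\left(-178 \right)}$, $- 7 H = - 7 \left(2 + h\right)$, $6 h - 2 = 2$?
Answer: $- \frac{68981}{534} \approx -129.18$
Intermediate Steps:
$h = \frac{2}{3}$ ($h = \frac{1}{3} + \frac{1}{6} \cdot 2 = \frac{1}{3} + \frac{1}{3} = \frac{2}{3} \approx 0.66667$)
$H = \frac{8}{3}$ ($H = - \frac{\left(-7\right) \left(2 + \frac{2}{3}\right)}{7} = - \frac{\left(-7\right) \frac{8}{3}}{7} = \left(- \frac{1}{7}\right) \left(- \frac{56}{3}\right) = \frac{8}{3} \approx 2.6667$)
$E{\left(B,l \right)} = \frac{8}{3} - B$
$O = \frac{87}{178}$ ($O = - \frac{87}{-178} = \left(-87\right) \left(- \frac{1}{178}\right) = \frac{87}{178} \approx 0.48876$)
$O - E{\left(-127,-55 \right)} = \frac{87}{178} - \left(\frac{8}{3} - -127\right) = \frac{87}{178} - \left(\frac{8}{3} + 127\right) = \frac{87}{178} - \frac{389}{3} = - \frac{68981}{534}$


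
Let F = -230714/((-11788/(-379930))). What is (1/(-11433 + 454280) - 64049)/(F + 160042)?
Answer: 83588435408394/9495591239077157 ≈ 0.0088029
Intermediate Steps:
F = -21913792505/2947 (F = -230714/((-11788*(-1/379930))) = -230714/5894/189965 = -230714*189965/5894 = -21913792505/2947 ≈ -7.4360e+6)
(1/(-11433 + 454280) - 64049)/(F + 160042) = (1/(-11433 + 454280) - 64049)/(-21913792505/2947 + 160042) = (1/442847 - 64049)/(-21442148731/2947) = (1/442847 - 64049)*(-2947/21442148731) = -28363907502/442847*(-2947/21442148731) = 83588435408394/9495591239077157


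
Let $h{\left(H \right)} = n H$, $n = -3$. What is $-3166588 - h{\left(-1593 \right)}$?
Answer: $-3171367$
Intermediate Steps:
$h{\left(H \right)} = - 3 H$
$-3166588 - h{\left(-1593 \right)} = -3166588 - \left(-3\right) \left(-1593\right) = -3166588 - 4779 = -3171367$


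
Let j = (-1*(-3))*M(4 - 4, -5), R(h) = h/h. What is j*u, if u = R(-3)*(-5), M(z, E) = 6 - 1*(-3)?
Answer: -135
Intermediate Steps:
M(z, E) = 9 (M(z, E) = 6 + 3 = 9)
R(h) = 1
u = -5 (u = 1*(-5) = -5)
j = 27 (j = -1*(-3)*9 = 3*9 = 27)
j*u = 27*(-5) = -135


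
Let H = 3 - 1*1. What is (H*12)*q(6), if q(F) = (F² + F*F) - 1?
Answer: 1704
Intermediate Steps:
q(F) = -1 + 2*F² (q(F) = (F² + F²) - 1 = 2*F² - 1 = -1 + 2*F²)
H = 2 (H = 3 - 1 = 2)
(H*12)*q(6) = (2*12)*(-1 + 2*6²) = 24*(-1 + 2*36) = 24*(-1 + 72) = 24*71 = 1704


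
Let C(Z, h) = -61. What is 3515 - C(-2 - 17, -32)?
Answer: 3576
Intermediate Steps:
3515 - C(-2 - 17, -32) = 3515 - 1*(-61) = 3515 + 61 = 3576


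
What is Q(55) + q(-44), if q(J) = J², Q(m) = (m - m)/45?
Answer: 1936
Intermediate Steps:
Q(m) = 0 (Q(m) = 0*(1/45) = 0)
Q(55) + q(-44) = 0 + (-44)² = 0 + 1936 = 1936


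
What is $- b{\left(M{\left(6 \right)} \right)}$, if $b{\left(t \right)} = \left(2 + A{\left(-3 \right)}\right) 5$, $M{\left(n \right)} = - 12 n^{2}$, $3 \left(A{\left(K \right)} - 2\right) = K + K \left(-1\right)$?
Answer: $-20$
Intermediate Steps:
$A{\left(K \right)} = 2$ ($A{\left(K \right)} = 2 + \frac{K + K \left(-1\right)}{3} = 2 + \frac{K - K}{3} = 2 + \frac{1}{3} \cdot 0 = 2 + 0 = 2$)
$b{\left(t \right)} = 20$ ($b{\left(t \right)} = \left(2 + 2\right) 5 = 4 \cdot 5 = 20$)
$- b{\left(M{\left(6 \right)} \right)} = \left(-1\right) 20 = -20$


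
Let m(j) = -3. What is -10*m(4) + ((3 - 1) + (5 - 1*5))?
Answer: 32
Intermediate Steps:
-10*m(4) + ((3 - 1) + (5 - 1*5)) = -10*(-3) + ((3 - 1) + (5 - 1*5)) = 30 + (2 + (5 - 5)) = 30 + (2 + 0) = 30 + 2 = 32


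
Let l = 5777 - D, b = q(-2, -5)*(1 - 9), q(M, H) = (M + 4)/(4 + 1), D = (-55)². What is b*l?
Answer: -44032/5 ≈ -8806.4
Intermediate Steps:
D = 3025
q(M, H) = ⅘ + M/5 (q(M, H) = (4 + M)/5 = (4 + M)*(⅕) = ⅘ + M/5)
b = -16/5 (b = (⅘ + (⅕)*(-2))*(1 - 9) = (⅘ - ⅖)*(-8) = (⅖)*(-8) = -16/5 ≈ -3.2000)
l = 2752 (l = 5777 - 1*3025 = 5777 - 3025 = 2752)
b*l = -16/5*2752 = -44032/5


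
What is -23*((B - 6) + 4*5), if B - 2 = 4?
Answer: -460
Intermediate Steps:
B = 6 (B = 2 + 4 = 6)
-23*((B - 6) + 4*5) = -23*((6 - 6) + 4*5) = -23*(0 + 20) = -23*20 = -460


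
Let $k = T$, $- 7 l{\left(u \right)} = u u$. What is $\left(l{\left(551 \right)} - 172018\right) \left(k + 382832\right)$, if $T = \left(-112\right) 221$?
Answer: $- \frac{539886884160}{7} \approx -7.7127 \cdot 10^{10}$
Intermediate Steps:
$T = -24752$
$l{\left(u \right)} = - \frac{u^{2}}{7}$ ($l{\left(u \right)} = - \frac{u u}{7} = - \frac{u^{2}}{7}$)
$k = -24752$
$\left(l{\left(551 \right)} - 172018\right) \left(k + 382832\right) = \left(- \frac{551^{2}}{7} - 172018\right) \left(-24752 + 382832\right) = \left(\left(- \frac{1}{7}\right) 303601 - 172018\right) 358080 = \left(- \frac{303601}{7} - 172018\right) 358080 = \left(- \frac{1507727}{7}\right) 358080 = - \frac{539886884160}{7}$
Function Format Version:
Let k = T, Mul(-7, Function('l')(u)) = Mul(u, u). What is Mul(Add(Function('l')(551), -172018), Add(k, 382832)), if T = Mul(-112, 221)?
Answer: Rational(-539886884160, 7) ≈ -7.7127e+10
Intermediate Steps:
T = -24752
Function('l')(u) = Mul(Rational(-1, 7), Pow(u, 2)) (Function('l')(u) = Mul(Rational(-1, 7), Mul(u, u)) = Mul(Rational(-1, 7), Pow(u, 2)))
k = -24752
Mul(Add(Function('l')(551), -172018), Add(k, 382832)) = Mul(Add(Mul(Rational(-1, 7), Pow(551, 2)), -172018), Add(-24752, 382832)) = Mul(Add(Mul(Rational(-1, 7), 303601), -172018), 358080) = Mul(Add(Rational(-303601, 7), -172018), 358080) = Mul(Rational(-1507727, 7), 358080) = Rational(-539886884160, 7)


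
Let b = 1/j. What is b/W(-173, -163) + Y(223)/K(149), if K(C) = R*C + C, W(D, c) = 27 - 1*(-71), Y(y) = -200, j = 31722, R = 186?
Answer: -36571961/5095251084 ≈ -0.0071777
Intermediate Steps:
W(D, c) = 98 (W(D, c) = 27 + 71 = 98)
K(C) = 187*C (K(C) = 186*C + C = 187*C)
b = 1/31722 ≈ 3.1524e-5
b/W(-173, -163) + Y(223)/K(149) = (1/31722)/98 - 200/(187*149) = (1/31722)*(1/98) - 200/27863 = 1/3108756 - 200*1/27863 = 1/3108756 - 200/27863 = -36571961/5095251084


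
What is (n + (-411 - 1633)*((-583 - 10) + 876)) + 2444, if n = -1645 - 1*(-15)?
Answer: -577638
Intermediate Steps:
n = -1630 (n = -1645 + 15 = -1630)
(n + (-411 - 1633)*((-583 - 10) + 876)) + 2444 = (-1630 + (-411 - 1633)*((-583 - 10) + 876)) + 2444 = (-1630 - 2044*(-593 + 876)) + 2444 = (-1630 - 2044*283) + 2444 = (-1630 - 578452) + 2444 = -580082 + 2444 = -577638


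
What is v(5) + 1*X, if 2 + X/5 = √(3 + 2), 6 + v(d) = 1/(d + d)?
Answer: -159/10 + 5*√5 ≈ -4.7197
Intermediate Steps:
v(d) = -6 + 1/(2*d) (v(d) = -6 + 1/(d + d) = -6 + 1/(2*d))
X = -10 + 5*√5 (X = -10 + 5*√(3 + 2) = -10 + 5*√5 ≈ 1.1803)
v(5) + 1*X = (-6 + (½)/5) + 1*(-10 + 5*√5) = (-6 + (½)*(⅕)) + (-10 + 5*√5) = (-6 + ⅒) + (-10 + 5*√5) = -59/10 + (-10 + 5*√5) = -159/10 + 5*√5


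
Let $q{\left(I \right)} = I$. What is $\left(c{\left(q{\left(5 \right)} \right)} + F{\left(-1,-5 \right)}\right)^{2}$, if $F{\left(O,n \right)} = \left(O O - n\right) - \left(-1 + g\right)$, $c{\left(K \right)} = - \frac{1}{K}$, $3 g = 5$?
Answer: $\frac{5929}{225} \approx 26.351$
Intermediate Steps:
$g = \frac{5}{3}$ ($g = \frac{1}{3} \cdot 5 = \frac{5}{3} \approx 1.6667$)
$F{\left(O,n \right)} = - \frac{2}{3} + O^{2} - n$ ($F{\left(O,n \right)} = \left(O O - n\right) + \left(1 - \frac{5}{3}\right) = \left(O^{2} - n\right) + \left(1 - \frac{5}{3}\right) = \left(O^{2} - n\right) - \frac{2}{3} = - \frac{2}{3} + O^{2} - n$)
$\left(c{\left(q{\left(5 \right)} \right)} + F{\left(-1,-5 \right)}\right)^{2} = \left(- \frac{1}{5} - \left(- \frac{13}{3} - 1\right)\right)^{2} = \left(\left(-1\right) \frac{1}{5} + \left(- \frac{2}{3} + 1 + 5\right)\right)^{2} = \left(- \frac{1}{5} + \frac{16}{3}\right)^{2} = \left(\frac{77}{15}\right)^{2} = \frac{5929}{225}$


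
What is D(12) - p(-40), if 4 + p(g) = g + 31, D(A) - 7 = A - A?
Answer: 20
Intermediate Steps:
D(A) = 7 (D(A) = 7 + (A - A) = 7 + 0 = 7)
p(g) = 27 + g (p(g) = -4 + (g + 31) = -4 + (31 + g) = 27 + g)
D(12) - p(-40) = 7 - (27 - 40) = 7 - 1*(-13) = 7 + 13 = 20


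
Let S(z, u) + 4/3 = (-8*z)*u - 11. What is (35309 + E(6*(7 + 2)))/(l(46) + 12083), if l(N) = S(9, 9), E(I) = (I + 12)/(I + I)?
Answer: 635573/205608 ≈ 3.0912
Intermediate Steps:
E(I) = (12 + I)/(2*I) (E(I) = (12 + I)/((2*I)) = (12 + I)*(1/(2*I)) = (12 + I)/(2*I))
S(z, u) = -37/3 - 8*u*z (S(z, u) = -4/3 + ((-8*z)*u - 11) = -4/3 + (-8*u*z - 11) = -4/3 + (-11 - 8*u*z) = -37/3 - 8*u*z)
l(N) = -1981/3 (l(N) = -37/3 - 8*9*9 = -37/3 - 648 = -1981/3)
(35309 + E(6*(7 + 2)))/(l(46) + 12083) = (35309 + (12 + 6*(7 + 2))/(2*((6*(7 + 2)))))/(-1981/3 + 12083) = (35309 + (12 + 6*9)/(2*((6*9))))/(34268/3) = (35309 + (1/2)*(12 + 54)/54)*(3/34268) = (35309 + (1/2)*(1/54)*66)*(3/34268) = (35309 + 11/18)*(3/34268) = (635573/18)*(3/34268) = 635573/205608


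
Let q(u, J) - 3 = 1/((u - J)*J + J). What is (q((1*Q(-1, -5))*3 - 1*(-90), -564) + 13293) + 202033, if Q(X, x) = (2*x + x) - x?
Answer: 75903472499/352500 ≈ 2.1533e+5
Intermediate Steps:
Q(X, x) = 2*x (Q(X, x) = 3*x - x = 2*x)
q(u, J) = 3 + 1/(J + J*(u - J)) (q(u, J) = 3 + 1/((u - J)*J + J) = 3 + 1/(J*(u - J) + J) = 3 + 1/(J + J*(u - J)))
(q((1*Q(-1, -5))*3 - 1*(-90), -564) + 13293) + 202033 = ((1 - 3*(-564)² + 3*(-564) + 3*(-564)*((1*(2*(-5)))*3 - 1*(-90)))/((-564)*(1 + ((1*(2*(-5)))*3 - 1*(-90)) - 1*(-564))) + 13293) + 202033 = (-(1 - 3*318096 - 1692 + 3*(-564)*((1*(-10))*3 + 90))/(564*(1 + ((1*(-10))*3 + 90) + 564)) + 13293) + 202033 = (-(1 - 954288 - 1692 + 3*(-564)*(-10*3 + 90))/(564*(1 + (-10*3 + 90) + 564)) + 13293) + 202033 = (-(1 - 954288 - 1692 + 3*(-564)*(-30 + 90))/(564*(1 + (-30 + 90) + 564)) + 13293) + 202033 = (-(1 - 954288 - 1692 + 3*(-564)*60)/(564*(1 + 60 + 564)) + 13293) + 202033 = (-1/564*(1 - 954288 - 1692 - 101520)/625 + 13293) + 202033 = (-1/564*1/625*(-1057499) + 13293) + 202033 = (1057499/352500 + 13293) + 202033 = 4686839999/352500 + 202033 = 75903472499/352500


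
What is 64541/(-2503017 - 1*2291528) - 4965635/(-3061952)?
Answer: 23610339017043/14680666651840 ≈ 1.6083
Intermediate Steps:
64541/(-2503017 - 1*2291528) - 4965635/(-3061952) = 64541/(-2503017 - 2291528) - 4965635*(-1/3061952) = 64541/(-4794545) + 4965635/3061952 = 64541*(-1/4794545) + 4965635/3061952 = -64541/4794545 + 4965635/3061952 = 23610339017043/14680666651840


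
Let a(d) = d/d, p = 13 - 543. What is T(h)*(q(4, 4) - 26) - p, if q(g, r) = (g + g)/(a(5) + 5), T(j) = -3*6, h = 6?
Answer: 974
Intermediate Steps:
T(j) = -18
p = -530
a(d) = 1
q(g, r) = g/3 (q(g, r) = (g + g)/(1 + 5) = (2*g)/6 = (2*g)*(⅙) = g/3)
T(h)*(q(4, 4) - 26) - p = -18*((⅓)*4 - 26) - 1*(-530) = -18*(4/3 - 26) + 530 = -18*(-74/3) + 530 = 444 + 530 = 974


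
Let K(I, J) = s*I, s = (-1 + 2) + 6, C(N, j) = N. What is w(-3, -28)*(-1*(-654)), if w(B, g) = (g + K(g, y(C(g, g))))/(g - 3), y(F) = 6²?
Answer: 146496/31 ≈ 4725.7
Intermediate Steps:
s = 7 (s = 1 + 6 = 7)
y(F) = 36
K(I, J) = 7*I
w(B, g) = 8*g/(-3 + g) (w(B, g) = (g + 7*g)/(g - 3) = (8*g)/(-3 + g) = 8*g/(-3 + g))
w(-3, -28)*(-1*(-654)) = (8*(-28)/(-3 - 28))*(-1*(-654)) = (8*(-28)/(-31))*654 = (8*(-28)*(-1/31))*654 = (224/31)*654 = 146496/31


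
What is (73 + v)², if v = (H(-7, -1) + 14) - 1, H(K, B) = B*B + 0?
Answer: 7569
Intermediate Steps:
H(K, B) = B² (H(K, B) = B² + 0 = B²)
v = 14 (v = ((-1)² + 14) - 1 = (1 + 14) - 1 = 15 - 1 = 14)
(73 + v)² = (73 + 14)² = 87² = 7569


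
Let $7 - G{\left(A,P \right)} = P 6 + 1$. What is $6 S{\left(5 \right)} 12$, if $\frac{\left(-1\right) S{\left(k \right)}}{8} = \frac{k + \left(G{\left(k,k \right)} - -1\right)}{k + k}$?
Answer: $\frac{5184}{5} \approx 1036.8$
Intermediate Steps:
$G{\left(A,P \right)} = 6 - 6 P$ ($G{\left(A,P \right)} = 7 - \left(P 6 + 1\right) = 7 - \left(6 P + 1\right) = 7 - \left(1 + 6 P\right) = 6 - 6 P$)
$S{\left(k \right)} = - \frac{4 \left(7 - 5 k\right)}{k}$ ($S{\left(k \right)} = - 8 \frac{k - \left(-7 + 6 k\right)}{k + k} = - 8 \frac{k + \left(\left(6 - 6 k\right) + 1\right)}{2 k} = - 8 \left(k - \left(-7 + 6 k\right)\right) \frac{1}{2 k} = - 8 \left(7 - 5 k\right) \frac{1}{2 k} = - 8 \frac{7 - 5 k}{2 k} = - \frac{4 \left(7 - 5 k\right)}{k}$)
$6 S{\left(5 \right)} 12 = 6 \left(20 - \frac{28}{5}\right) 12 = 6 \cdot \frac{72}{5} \cdot 12 = \frac{432}{5} \cdot 12 = \frac{5184}{5}$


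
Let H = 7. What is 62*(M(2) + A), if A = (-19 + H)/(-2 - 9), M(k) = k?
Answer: 2108/11 ≈ 191.64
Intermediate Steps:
A = 12/11 (A = (-19 + 7)/(-2 - 9) = -12/(-11) = -12*(-1/11) = 12/11 ≈ 1.0909)
62*(M(2) + A) = 62*(2 + 12/11) = 62*(34/11) = 2108/11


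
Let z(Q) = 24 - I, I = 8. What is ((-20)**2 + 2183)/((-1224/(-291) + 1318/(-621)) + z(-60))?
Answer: 155592171/1089314 ≈ 142.83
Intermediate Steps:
z(Q) = 16 (z(Q) = 24 - 1*8 = 24 - 8 = 16)
((-20)**2 + 2183)/((-1224/(-291) + 1318/(-621)) + z(-60)) = ((-20)**2 + 2183)/((-1224/(-291) + 1318/(-621)) + 16) = (400 + 2183)/((-1224*(-1/291) + 1318*(-1/621)) + 16) = 2583/((408/97 - 1318/621) + 16) = 2583/(125522/60237 + 16) = 2583/(1089314/60237) = 2583*(60237/1089314) = 155592171/1089314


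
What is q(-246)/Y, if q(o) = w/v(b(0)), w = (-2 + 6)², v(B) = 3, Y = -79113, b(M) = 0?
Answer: -16/237339 ≈ -6.7414e-5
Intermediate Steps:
w = 16 (w = 4² = 16)
q(o) = 16/3
q(-246)/Y = (16/3)/(-79113) = (16/3)*(-1/79113) = -16/237339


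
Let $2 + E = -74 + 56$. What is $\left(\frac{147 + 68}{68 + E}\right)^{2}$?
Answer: $\frac{46225}{2304} \approx 20.063$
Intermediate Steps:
$E = -20$ ($E = -2 + \left(-74 + 56\right) = -2 - 18 = -20$)
$\left(\frac{147 + 68}{68 + E}\right)^{2} = \left(\frac{147 + 68}{68 - 20}\right)^{2} = \left(\frac{215}{48}\right)^{2} = \frac{46225}{2304}$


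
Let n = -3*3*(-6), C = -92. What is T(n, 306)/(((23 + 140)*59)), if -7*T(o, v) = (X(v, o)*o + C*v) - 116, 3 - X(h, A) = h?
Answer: 44630/67319 ≈ 0.66296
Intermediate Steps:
X(h, A) = 3 - h
n = 54 (n = -9*(-6) = 54)
T(o, v) = 116/7 + 92*v/7 - o*(3 - v)/7 (T(o, v) = -(((3 - v)*o - 92*v) - 116)/7 = -((o*(3 - v) - 92*v) - 116)/7 = -((-92*v + o*(3 - v)) - 116)/7 = -(-116 - 92*v + o*(3 - v))/7 = 116/7 + 92*v/7 - o*(3 - v)/7)
T(n, 306)/(((23 + 140)*59)) = (116/7 + (92/7)*306 + (1/7)*54*(-3 + 306))/(((23 + 140)*59)) = (116/7 + 28152/7 + (1/7)*54*303)/((163*59)) = (116/7 + 28152/7 + 16362/7)/9617 = (44630/7)*(1/9617) = 44630/67319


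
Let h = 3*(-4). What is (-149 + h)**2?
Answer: 25921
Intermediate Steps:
h = -12
(-149 + h)**2 = (-149 - 12)**2 = (-161)**2 = 25921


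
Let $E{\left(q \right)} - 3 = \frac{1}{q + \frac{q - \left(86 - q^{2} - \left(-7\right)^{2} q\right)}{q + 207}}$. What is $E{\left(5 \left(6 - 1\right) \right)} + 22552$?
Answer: $\frac{171170127}{7589} \approx 22555.0$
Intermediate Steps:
$E{\left(q \right)} = 3 + \frac{1}{q + \frac{-86 + q^{2} + 50 q}{207 + q}}$ ($E{\left(q \right)} = 3 + \frac{1}{q + \frac{q - \left(86 - q^{2} - \left(-7\right)^{2} q\right)}{q + 207}} = 3 + \frac{1}{q + \frac{q - \left(86 - q^{2} - 49 q\right)}{207 + q}} = 3 + \frac{1}{q + \frac{q + \left(-86 + q^{2} + 49 q\right)}{207 + q}} = 3 + \frac{1}{q + \frac{-86 + q^{2} + 50 q}{207 + q}}$)
$E{\left(5 \left(6 - 1\right) \right)} + 22552 = \frac{-51 + 6 \left(5 \left(6 - 1\right)\right)^{2} + 772 \cdot 5 \left(6 - 1\right)}{-86 + 2 \left(5 \left(6 - 1\right)\right)^{2} + 257 \cdot 5 \left(6 - 1\right)} + 22552 = \frac{-51 + 6 \left(5 \cdot 5\right)^{2} + 772 \cdot 5 \cdot 5}{-86 + 2 \left(5 \cdot 5\right)^{2} + 257 \cdot 5 \cdot 5} + 22552 = \frac{-51 + 6 \cdot 25^{2} + 772 \cdot 25}{-86 + 2 \cdot 25^{2} + 257 \cdot 25} + 22552 = \frac{-51 + 6 \cdot 625 + 19300}{-86 + 2 \cdot 625 + 6425} + 22552 = \frac{-51 + 3750 + 19300}{-86 + 1250 + 6425} + 22552 = \frac{1}{7589} \cdot 22999 + 22552 = \frac{22999}{7589} + 22552 = \frac{171170127}{7589}$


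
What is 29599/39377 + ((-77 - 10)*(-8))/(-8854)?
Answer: 503569/748163 ≈ 0.67307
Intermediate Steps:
29599/39377 + ((-77 - 10)*(-8))/(-8854) = 29599*(1/39377) - 87*(-8)*(-1/8854) = 29599/39377 + 696*(-1/8854) = 29599/39377 - 348/4427 = 503569/748163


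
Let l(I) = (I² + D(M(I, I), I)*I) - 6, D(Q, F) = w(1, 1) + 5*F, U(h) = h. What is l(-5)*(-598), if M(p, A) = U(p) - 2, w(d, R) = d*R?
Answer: -83122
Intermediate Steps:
w(d, R) = R*d
M(p, A) = -2 + p (M(p, A) = p - 2 = -2 + p)
D(Q, F) = 1 + 5*F (D(Q, F) = 1*1 + 5*F = 1 + 5*F)
l(I) = -6 + I² + I*(1 + 5*I) (l(I) = (I² + (1 + 5*I)*I) - 6 = (I² + I*(1 + 5*I)) - 6 = -6 + I² + I*(1 + 5*I))
l(-5)*(-598) = (-6 - 5 + 6*(-5)²)*(-598) = (-6 - 5 + 6*25)*(-598) = (-6 - 5 + 150)*(-598) = 139*(-598) = -83122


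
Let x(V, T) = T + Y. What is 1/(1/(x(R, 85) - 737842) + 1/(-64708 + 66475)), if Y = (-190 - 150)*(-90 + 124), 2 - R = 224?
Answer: 1324043139/747550 ≈ 1771.2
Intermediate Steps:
R = -222 (R = 2 - 1*224 = 2 - 224 = -222)
Y = -11560 (Y = -340*34 = -11560)
x(V, T) = -11560 + T (x(V, T) = T - 11560 = -11560 + T)
1/(1/(x(R, 85) - 737842) + 1/(-64708 + 66475)) = 1/(1/((-11560 + 85) - 737842) + 1/(-64708 + 66475)) = 1/(1/(-11475 - 737842) + 1/1767) = 1/(1/(-749317) + 1/1767) = 1/(-1/749317 + 1/1767) = 1/(747550/1324043139) = 1324043139/747550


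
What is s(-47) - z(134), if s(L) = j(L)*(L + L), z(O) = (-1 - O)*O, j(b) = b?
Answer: 22508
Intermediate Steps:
z(O) = O*(-1 - O)
s(L) = 2*L**2 (s(L) = L*(L + L) = L*(2*L) = 2*L**2)
s(-47) - z(134) = 2*(-47)**2 - (-1)*134*(1 + 134) = 2*2209 - (-1)*134*135 = 4418 - 1*(-18090) = 4418 + 18090 = 22508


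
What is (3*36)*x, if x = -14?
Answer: -1512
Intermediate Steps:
(3*36)*x = (3*36)*(-14) = 108*(-14) = -1512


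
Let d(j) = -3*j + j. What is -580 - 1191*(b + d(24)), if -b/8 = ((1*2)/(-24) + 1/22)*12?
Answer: 574828/11 ≈ 52257.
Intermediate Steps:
d(j) = -2*j
b = 40/11 (b = -8*((1*2)/(-24) + 1/22)*12 = -8*(2*(-1/24) + 1*(1/22))*12 = -8*(-1/12 + 1/22)*12 = -(-10)*12/33 = -8*(-5/11) = 40/11 ≈ 3.6364)
-580 - 1191*(b + d(24)) = -580 - 1191*(40/11 - 2*24) = -580 - 1191*(40/11 - 48) = -580 - 1191*(-488/11) = -580 + 581208/11 = 574828/11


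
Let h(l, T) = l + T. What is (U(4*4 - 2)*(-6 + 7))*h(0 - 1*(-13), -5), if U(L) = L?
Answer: 112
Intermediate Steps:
h(l, T) = T + l
(U(4*4 - 2)*(-6 + 7))*h(0 - 1*(-13), -5) = ((4*4 - 2)*(-6 + 7))*(-5 + (0 - 1*(-13))) = ((16 - 2)*1)*(-5 + (0 + 13)) = (14*1)*(-5 + 13) = 14*8 = 112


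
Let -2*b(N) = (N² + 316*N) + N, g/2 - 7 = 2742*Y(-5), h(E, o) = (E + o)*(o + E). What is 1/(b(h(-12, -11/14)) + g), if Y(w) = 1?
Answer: -76832/2594974757 ≈ -2.9608e-5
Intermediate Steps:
h(E, o) = (E + o)² (h(E, o) = (E + o)*(E + o) = (E + o)²)
g = 5498 (g = 14 + 2*(2742*1) = 14 + 2*2742 = 14 + 5484 = 5498)
b(N) = -317*N/2 - N²/2 (b(N) = -((N² + 316*N) + N)/2 = -(N² + 317*N)/2 = -317*N/2 - N²/2)
1/(b(h(-12, -11/14)) + g) = 1/(-(-12 - 11/14)²*(317 + (-12 - 11/14)²)/2 + 5498) = 1/(-(-179/14)²*(317 + (-179/14)²)/2 + 5498) = 1/(-½*32041/196*(317 + 32041/196) + 5498) = 1/(-½*32041/196*94173/196 + 5498) = 1/(-3017397093/76832 + 5498) = 1/(-2594974757/76832) = -76832/2594974757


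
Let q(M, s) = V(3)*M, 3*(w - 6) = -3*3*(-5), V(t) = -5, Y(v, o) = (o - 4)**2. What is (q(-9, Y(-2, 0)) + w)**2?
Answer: 4356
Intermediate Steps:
Y(v, o) = (-4 + o)**2
w = 21 (w = 6 + (-3*3*(-5))/3 = 6 + (-9*(-5))/3 = 6 + (1/3)*45 = 6 + 15 = 21)
q(M, s) = -5*M
(q(-9, Y(-2, 0)) + w)**2 = (-5*(-9) + 21)**2 = (45 + 21)**2 = 66**2 = 4356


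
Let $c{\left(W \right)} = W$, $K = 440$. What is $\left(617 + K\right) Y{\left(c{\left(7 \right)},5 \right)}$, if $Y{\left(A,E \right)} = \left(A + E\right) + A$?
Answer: $20083$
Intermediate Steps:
$Y{\left(A,E \right)} = E + 2 A$
$\left(617 + K\right) Y{\left(c{\left(7 \right)},5 \right)} = \left(617 + 440\right) \left(5 + 2 \cdot 7\right) = 1057 \left(5 + 14\right) = 1057 \cdot 19 = 20083$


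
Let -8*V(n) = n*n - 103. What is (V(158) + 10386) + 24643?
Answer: 255371/8 ≈ 31921.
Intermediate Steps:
V(n) = 103/8 - n**2/8 (V(n) = -(n*n - 103)/8 = -(n**2 - 103)/8 = -(-103 + n**2)/8 = 103/8 - n**2/8)
(V(158) + 10386) + 24643 = ((103/8 - 1/8*158**2) + 10386) + 24643 = ((103/8 - 1/8*24964) + 10386) + 24643 = ((103/8 - 6241/2) + 10386) + 24643 = (-24861/8 + 10386) + 24643 = 58227/8 + 24643 = 255371/8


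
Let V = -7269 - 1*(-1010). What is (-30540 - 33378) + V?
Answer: -70177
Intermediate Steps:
V = -6259 (V = -7269 + 1010 = -6259)
(-30540 - 33378) + V = (-30540 - 33378) - 6259 = -63918 - 6259 = -70177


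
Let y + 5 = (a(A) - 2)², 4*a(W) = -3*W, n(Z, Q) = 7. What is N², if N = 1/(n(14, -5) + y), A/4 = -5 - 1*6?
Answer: 1/927369 ≈ 1.0783e-6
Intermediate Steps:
A = -44 (A = 4*(-5 - 1*6) = 4*(-5 - 6) = 4*(-11) = -44)
a(W) = -3*W/4 (a(W) = (-3*W)/4 = -3*W/4)
y = 956 (y = -5 + (-¾*(-44) - 2)² = -5 + (33 - 2)² = -5 + 31² = -5 + 961 = 956)
N = 1/963 (N = 1/(7 + 956) = 1/963 ≈ 0.0010384)
N² = (1/963)² = 1/927369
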